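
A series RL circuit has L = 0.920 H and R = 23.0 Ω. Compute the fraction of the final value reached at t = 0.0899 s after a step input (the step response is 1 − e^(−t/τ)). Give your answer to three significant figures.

τ = L/R = 0.920/23.0 = 0.0400 s.
y(t)/y_∞ = 1 − e^(−t/τ) = 1 − e^(−0.0899/0.0400) = 1 − e^(−2.25) = 0.894.

y/y_∞ ≈ 0.894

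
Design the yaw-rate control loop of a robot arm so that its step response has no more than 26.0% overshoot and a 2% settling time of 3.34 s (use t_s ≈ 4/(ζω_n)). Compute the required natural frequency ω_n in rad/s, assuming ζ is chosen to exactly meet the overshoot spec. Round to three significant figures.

ω_n ≈ 3.04 rad/s

Inverting the overshoot relation: ζ = |ln 0.260|/√(π² + ln²0.260) = 0.394.
Then ω_n = 4/(ζ t_s) = 4/(0.394 × 3.34) = 3.04 rad/s.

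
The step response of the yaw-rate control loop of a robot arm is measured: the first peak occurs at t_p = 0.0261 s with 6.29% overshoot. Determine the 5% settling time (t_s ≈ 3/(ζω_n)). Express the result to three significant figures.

The overshoot fixes ζ = −ln(OS)/√(π²+ln²(OS)) = 0.661.
From t_p = π/ω_d, ω_d = π/0.0261 = 120 rad/s, so ω_n = ω_d/√(1−ζ²) = 160 rad/s.
t_s ≈ 3/(ζω_n) = 3/(0.661·160) = 0.0283 s.

t_s ≈ 0.0283 s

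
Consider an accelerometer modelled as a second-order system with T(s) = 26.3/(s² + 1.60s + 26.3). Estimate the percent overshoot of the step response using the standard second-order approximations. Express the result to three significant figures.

Matching coefficients with s² + 2ζω_n s + ω_n² gives ω_n² = 26.3 ⇒ ω_n = 5.13 rad/s, and ζ = 1.60/(2ω_n) = 0.156.
%OS = 100 e^{−πζ/√(1−ζ²)} with ζ = 0.156 gives 60.9%.

%OS ≈ 60.9%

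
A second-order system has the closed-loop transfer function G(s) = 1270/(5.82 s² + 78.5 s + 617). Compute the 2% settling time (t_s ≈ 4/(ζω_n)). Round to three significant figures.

t_s ≈ 0.593 s

Dividing through by 5.82: denominator becomes s² + 13.49 s + 106.0.
So ω_n = √106.0 = 10.3 rad/s and ζ = 13.49/(2·10.3) = 0.655.
t_s ≈ 4/(ζω_n) = 0.593 s.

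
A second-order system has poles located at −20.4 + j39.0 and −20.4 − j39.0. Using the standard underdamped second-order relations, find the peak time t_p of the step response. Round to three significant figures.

t_p = π/ω_d with ω_d = 39.0 (the imaginary part), so t_p = 0.0806 s.

t_p ≈ 0.0806 s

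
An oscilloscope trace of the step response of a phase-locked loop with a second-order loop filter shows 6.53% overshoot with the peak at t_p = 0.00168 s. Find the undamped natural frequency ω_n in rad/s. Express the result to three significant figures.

ω_n ≈ 2480 rad/s

From the overshoot, ζ = −ln(OS)/√(π²+ln²(OS)) = 0.656.
t_p = π/ω_d ⇒ ω_d = 1870 rad/s; then ω_n = ω_d/√(1−ζ²) = 2480 rad/s.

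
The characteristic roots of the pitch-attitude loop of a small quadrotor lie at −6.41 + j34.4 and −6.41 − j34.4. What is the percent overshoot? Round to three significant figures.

%OS ≈ 55.7%

With σ = 6.41, ω_d = 34.4: ω_n = √(σ²+ω_d²) = 35.0 rad/s, ζ = σ/ω_n = 0.183.
Overshoot: exp(−π·0.183/√(1−0.183²)) = 0.557, i.e. 55.7%.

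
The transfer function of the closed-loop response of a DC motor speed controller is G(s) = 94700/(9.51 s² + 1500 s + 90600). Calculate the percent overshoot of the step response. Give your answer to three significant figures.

Dividing through by 9.51: denominator becomes s² + 157.7 s + 9527.
So ω_n = √9527 = 97.6 rad/s and ζ = 157.7/(2·97.6) = 0.808.
%OS = 100·exp(−πζ/√(1−ζ²)) = 1.35%.

%OS ≈ 1.35%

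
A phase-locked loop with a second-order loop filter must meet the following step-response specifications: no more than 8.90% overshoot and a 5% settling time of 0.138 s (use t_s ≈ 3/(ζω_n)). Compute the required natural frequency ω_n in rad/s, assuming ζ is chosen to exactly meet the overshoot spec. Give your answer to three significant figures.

Inverting the overshoot relation: ζ = |ln 0.0890|/√(π² + ln²0.0890) = 0.610.
From t_s ≈ 3/(ζω_n): ω_n = 3/(ζ·t_s) = 3/(0.610·0.138) = 35.6 rad/s.

ω_n ≈ 35.6 rad/s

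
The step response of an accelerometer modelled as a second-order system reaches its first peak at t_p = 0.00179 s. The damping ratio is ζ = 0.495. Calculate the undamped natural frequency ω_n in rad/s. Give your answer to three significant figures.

ω_n ≈ 2020 rad/s

Peak time t_p = π/ω_d, so ω_d = π/t_p = π/0.00179 = 1760 rad/s.
ω_n = ω_d/√(1−ζ²) = 1760/√0.755 = 2020 rad/s.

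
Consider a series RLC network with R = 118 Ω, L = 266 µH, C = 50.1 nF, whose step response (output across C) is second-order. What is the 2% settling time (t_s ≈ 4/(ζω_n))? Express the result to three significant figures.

t_s ≈ 0.0000180 s

For a series RLC circuit (capacitor voltage as output), ω_n = 1/√(LC) = 1/√(266 µH · 50.1 nF) = 274000 rad/s.
ζ = (R/2)·√(C/L) = (118/2)·√(50.1 nF/266 µH) = 0.810.
t_s ≈ 4/(ζω_n) = 0.0000180 s.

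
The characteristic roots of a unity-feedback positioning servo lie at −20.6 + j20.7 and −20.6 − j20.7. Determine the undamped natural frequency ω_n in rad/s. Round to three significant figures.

ω_n ≈ 29.2 rad/s

|pole| = ω_n = √(20.6² + 20.7²) = 29.2 rad/s; ζ = cos θ = σ/ω_n = 0.705.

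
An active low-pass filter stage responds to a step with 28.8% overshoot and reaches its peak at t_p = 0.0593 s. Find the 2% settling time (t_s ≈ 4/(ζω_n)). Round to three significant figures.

t_s ≈ 0.191 s

From the overshoot, ζ = −ln(OS)/√(π²+ln²(OS)) = 0.368.
From t_p = π/ω_d, ω_d = π/0.0593 = 53.0 rad/s, so ω_n = ω_d/√(1−ζ²) = 57.0 rad/s.
t_s ≈ 4/(ζω_n) = 4/(0.368·57.0) = 0.191 s.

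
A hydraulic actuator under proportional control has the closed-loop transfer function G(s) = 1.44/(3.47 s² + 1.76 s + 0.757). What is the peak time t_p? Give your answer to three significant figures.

Dividing through by 3.47: denominator becomes s² + 0.5072 s + 0.2182.
So ω_n = √0.2182 = 0.467 rad/s and ζ = 0.5072/(2·0.467) = 0.543.
ω_d = 0.467·√(1 − 0.543²) = 0.392 rad/s. t_p = π/ω_d = 8.01 s.

t_p ≈ 8.01 s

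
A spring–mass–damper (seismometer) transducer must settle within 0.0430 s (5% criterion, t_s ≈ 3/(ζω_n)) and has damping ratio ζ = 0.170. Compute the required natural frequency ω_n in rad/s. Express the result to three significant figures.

Rearranging t_s ≈ 3/(ζω_n) gives ω_n = 3/(ζ·t_s) = 3/(0.170 × 0.0430) = 410 rad/s.

ω_n ≈ 410 rad/s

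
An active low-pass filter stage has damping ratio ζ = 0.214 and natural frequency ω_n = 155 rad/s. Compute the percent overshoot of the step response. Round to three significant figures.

For an underdamped second-order system, %OS = 100·exp(−πζ/√(1−ζ²)).
πζ/√(1−ζ²) = π·0.214/√(1−0.0458) = 0.6882, so %OS = 100·e^(−0.6882) = 50.2%.

%OS ≈ 50.2%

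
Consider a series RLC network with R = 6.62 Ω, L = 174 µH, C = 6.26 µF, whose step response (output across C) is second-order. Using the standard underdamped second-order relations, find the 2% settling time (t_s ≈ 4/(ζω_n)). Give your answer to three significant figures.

For a series RLC circuit (capacitor voltage as output), ω_n = 1/√(LC) = 1/√(174 µH · 6.26 µF) = 30300 rad/s.
ζ = (R/2)·√(C/L) = (6.62/2)·√(6.26 µF/174 µH) = 0.628.
t_s ≈ 4/(ζω_n) = 0.000210 s.

t_s ≈ 0.000210 s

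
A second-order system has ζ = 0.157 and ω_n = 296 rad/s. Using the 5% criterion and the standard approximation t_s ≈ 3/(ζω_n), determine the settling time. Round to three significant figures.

t_s ≈ 0.0646 s

t_s ≈ 3/(ζω_n) = 3/(0.157 × 296) = 0.0646 s.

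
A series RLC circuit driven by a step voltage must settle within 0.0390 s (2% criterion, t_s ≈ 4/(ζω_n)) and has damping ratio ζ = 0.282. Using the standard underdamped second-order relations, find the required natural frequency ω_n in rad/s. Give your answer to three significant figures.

Rearranging t_s ≈ 4/(ζω_n) gives ω_n = 4/(ζ·t_s) = 4/(0.282 × 0.0390) = 364 rad/s.

ω_n ≈ 364 rad/s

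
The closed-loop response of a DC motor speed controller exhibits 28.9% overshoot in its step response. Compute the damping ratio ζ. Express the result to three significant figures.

ζ ≈ 0.367

ζ = −ln(OS)/√(π² + (ln OS)²). With OS = 0.289, ln OS = −1.241 and ζ = 1.241/3.378 = 0.367.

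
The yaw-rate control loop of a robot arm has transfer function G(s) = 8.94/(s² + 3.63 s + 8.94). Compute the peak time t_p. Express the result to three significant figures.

ω_n = √8.94 = 2.99 rad/s; ζ = 3.63/(2·2.99) = 0.607.
The damped frequency ω_d = ω_n√(1−ζ²) = 2.38 rad/s. Then t_p = π/ω_d = 1.32 s.

t_p ≈ 1.32 s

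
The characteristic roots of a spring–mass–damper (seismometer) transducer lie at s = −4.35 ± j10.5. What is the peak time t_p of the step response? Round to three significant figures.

t_p = π/ω_d with ω_d = 10.5 (the imaginary part), so t_p = 0.299 s.

t_p ≈ 0.299 s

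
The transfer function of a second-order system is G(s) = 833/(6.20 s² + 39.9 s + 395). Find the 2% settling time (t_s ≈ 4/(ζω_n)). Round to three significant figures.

t_s ≈ 1.24 s

Dividing through by 6.20: denominator becomes s² + 6.435 s + 63.71.
So ω_n = √63.71 = 7.98 rad/s and ζ = 6.435/(2·7.98) = 0.403.
t_s ≈ 4/(ζω_n) = 1.24 s.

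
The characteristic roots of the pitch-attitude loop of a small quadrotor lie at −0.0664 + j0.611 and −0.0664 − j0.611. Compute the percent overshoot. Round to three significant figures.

%OS ≈ 71.1%

With σ = 0.0664, ω_d = 0.611: ω_n = √(σ²+ω_d²) = 0.615 rad/s, ζ = σ/ω_n = 0.108.
Overshoot: exp(−π·0.108/√(1−0.108²)) = 0.711, i.e. 71.1%.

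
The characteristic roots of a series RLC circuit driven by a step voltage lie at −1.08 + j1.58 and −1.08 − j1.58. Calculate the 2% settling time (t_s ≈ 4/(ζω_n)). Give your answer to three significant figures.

t_s ≈ 3.70 s

For poles at −σ ± jω_d, ζω_n = σ = 1.08, so t_s ≈ 4/σ = 3.70 s.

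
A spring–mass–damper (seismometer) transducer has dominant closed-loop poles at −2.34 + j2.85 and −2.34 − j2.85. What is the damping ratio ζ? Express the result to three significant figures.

ζ ≈ 0.635

|pole| = ω_n = √(2.34² + 2.85²) = 3.69 rad/s; ζ = cos θ = σ/ω_n = 0.635.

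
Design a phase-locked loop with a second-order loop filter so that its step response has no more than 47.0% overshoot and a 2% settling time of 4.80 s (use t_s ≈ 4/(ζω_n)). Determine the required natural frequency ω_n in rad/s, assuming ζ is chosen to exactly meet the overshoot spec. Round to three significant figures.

ω_n ≈ 3.57 rad/s

ζ = −ln(OS)/√(π² + (ln OS)²). With OS = 0.470, ln OS = −0.7550 and ζ = 0.7550/3.231 = 0.234.
From t_s ≈ 4/(ζω_n): ω_n = 4/(ζ·t_s) = 4/(0.234·4.80) = 3.57 rad/s.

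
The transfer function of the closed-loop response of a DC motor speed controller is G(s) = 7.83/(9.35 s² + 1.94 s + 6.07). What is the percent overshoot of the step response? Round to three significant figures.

Dividing through by 9.35: denominator becomes s² + 0.2075 s + 0.6492.
So ω_n = √0.6492 = 0.806 rad/s and ζ = 0.2075/(2·0.806) = 0.129.
Overshoot: exp(−π·0.129/√(1−0.129²)) = 0.665, i.e. 66.5%.

%OS ≈ 66.5%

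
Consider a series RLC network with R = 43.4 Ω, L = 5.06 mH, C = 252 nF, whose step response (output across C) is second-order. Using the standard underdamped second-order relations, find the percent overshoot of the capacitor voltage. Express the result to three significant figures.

%OS ≈ 61.5%

For a series RLC circuit (capacitor voltage as output), ω_n = 1/√(LC) = 1/√(5.06 mH · 252 nF) = 28000 rad/s.
ζ = (R/2)·√(C/L) = (43.4/2)·√(252 nF/5.06 mH) = 0.153.
Overshoot: exp(−π·0.153/√(1−0.153²)) = 0.615, i.e. 61.5%.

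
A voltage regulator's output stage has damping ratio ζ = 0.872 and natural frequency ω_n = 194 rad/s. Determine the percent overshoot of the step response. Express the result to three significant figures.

%OS ≈ 0.371%

For an underdamped second-order system, %OS = 100·exp(−πζ/√(1−ζ²)).
πζ/√(1−ζ²) = π·0.872/√(1−0.760) = 5.596, so %OS = 100·e^(−5.596) = 0.371%.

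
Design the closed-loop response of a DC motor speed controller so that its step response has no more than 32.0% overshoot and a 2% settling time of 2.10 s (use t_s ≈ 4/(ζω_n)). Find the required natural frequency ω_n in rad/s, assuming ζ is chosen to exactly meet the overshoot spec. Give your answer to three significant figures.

ζ = −ln(OS)/√(π² + (ln OS)²). With OS = 0.320, ln OS = −1.139 and ζ = 1.139/3.342 = 0.341.
Then ω_n = 4/(ζ t_s) = 4/(0.341 × 2.10) = 5.59 rad/s.

ω_n ≈ 5.59 rad/s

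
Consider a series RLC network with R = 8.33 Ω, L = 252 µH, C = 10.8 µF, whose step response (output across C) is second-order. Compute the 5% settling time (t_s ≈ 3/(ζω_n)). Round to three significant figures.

t_s ≈ 0.000182 s

For a series RLC circuit (capacitor voltage as output), ω_n = 1/√(LC) = 1/√(252 µH · 10.8 µF) = 19200 rad/s.
ζ = (R/2)·√(C/L) = (8.33/2)·√(10.8 µF/252 µH) = 0.862.
t_s ≈ 3/(ζω_n) = 0.000182 s.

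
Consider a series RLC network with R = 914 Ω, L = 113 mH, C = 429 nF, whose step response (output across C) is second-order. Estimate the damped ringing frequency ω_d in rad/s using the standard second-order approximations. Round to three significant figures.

For a series RLC circuit (capacitor voltage as output), ω_n = 1/√(LC) = 1/√(113 mH · 429 nF) = 4540 rad/s.
ζ = (R/2)·√(C/L) = (914/2)·√(429 nF/113 mH) = 0.890.
ω_d = 4540·√(1 − 0.890²) = 2070 rad/s.

ω_d ≈ 2070 rad/s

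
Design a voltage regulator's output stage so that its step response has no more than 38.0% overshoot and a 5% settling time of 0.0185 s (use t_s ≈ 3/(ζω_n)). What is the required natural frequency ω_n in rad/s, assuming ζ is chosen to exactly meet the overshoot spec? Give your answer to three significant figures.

ω_n ≈ 551 rad/s

ζ = −ln(OS)/√(π² + (ln OS)²). With OS = 0.380, ln OS = −0.9676 and ζ = 0.9676/3.287 = 0.294.
Then ω_n = 3/(ζ t_s) = 3/(0.294 × 0.0185) = 551 rad/s.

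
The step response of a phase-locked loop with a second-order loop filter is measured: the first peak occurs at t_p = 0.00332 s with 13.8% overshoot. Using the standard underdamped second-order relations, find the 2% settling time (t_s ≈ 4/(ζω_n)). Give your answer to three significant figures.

ζ from %OS: ζ = |ln 0.138|/√(π²+ln²0.138) = 0.533.
From t_p = π/ω_d, ω_d = π/0.00332 = 946 rad/s, so ω_n = ω_d/√(1−ζ²) = 1120 rad/s.
t_s ≈ 4/(ζω_n) = 4/(0.533·1120) = 0.00671 s.

t_s ≈ 0.00671 s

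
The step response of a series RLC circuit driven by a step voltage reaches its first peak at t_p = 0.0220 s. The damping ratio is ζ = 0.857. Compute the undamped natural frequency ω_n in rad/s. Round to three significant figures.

ω_n ≈ 277 rad/s

Peak time t_p = π/ω_d, so ω_d = π/t_p = π/0.0220 = 143 rad/s.
ω_n = ω_d/√(1−ζ²) = 143/√0.266 = 277 rad/s.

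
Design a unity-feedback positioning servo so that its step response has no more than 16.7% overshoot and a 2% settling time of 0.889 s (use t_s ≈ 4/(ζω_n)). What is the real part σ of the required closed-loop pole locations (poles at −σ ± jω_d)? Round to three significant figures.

The settling-time spec alone fixes σ = ζω_n = 4/t_s = 4/0.889 = 4.50.
(Overshoot then fixes ζ = 0.495 and hence ω_d = σ·√(1−ζ²)/ζ = 7.90 rad/s.)

σ ≈ 4.50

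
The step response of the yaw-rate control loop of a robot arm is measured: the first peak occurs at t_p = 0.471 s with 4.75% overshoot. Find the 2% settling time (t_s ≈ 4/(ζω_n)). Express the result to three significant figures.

ζ from %OS: ζ = |ln 0.0475|/√(π²+ln²0.0475) = 0.696.
From t_p = π/ω_d, ω_d = π/0.471 = 6.67 rad/s, so ω_n = ω_d/√(1−ζ²) = 9.29 rad/s.
t_s ≈ 4/(ζω_n) = 4/(0.696·9.29) = 0.618 s.

t_s ≈ 0.618 s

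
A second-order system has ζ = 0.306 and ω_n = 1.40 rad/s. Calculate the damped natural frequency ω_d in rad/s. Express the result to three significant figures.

ω_d = ω_n√(1−ζ²) = 1.40·√0.906 = 1.33 rad/s.

ω_d ≈ 1.33 rad/s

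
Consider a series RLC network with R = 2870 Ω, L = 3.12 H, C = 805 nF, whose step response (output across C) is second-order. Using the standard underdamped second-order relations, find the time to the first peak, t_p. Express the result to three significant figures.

For a series RLC circuit (capacitor voltage as output), ω_n = 1/√(LC) = 1/√(3.12 H · 805 nF) = 631 rad/s.
ζ = (R/2)·√(C/L) = (2870/2)·√(805 nF/3.12 H) = 0.729.
The damped frequency ω_d = ω_n√(1−ζ²) = 432 rad/s. t_p = π/ω_d = 0.00727 s.

t_p ≈ 0.00727 s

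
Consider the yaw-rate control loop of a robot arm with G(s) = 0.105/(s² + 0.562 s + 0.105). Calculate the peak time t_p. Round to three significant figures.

Comparing the denominator to s² + 2ζω_n s + ω_n²: ω_n = √0.105 = 0.324 rad/s, and 2ζω_n = 0.562 so ζ = 0.562/(2·0.324) = 0.867.
The damped frequency ω_d = ω_n√(1−ζ²) = 0.161 rad/s. Then t_p = π/ω_d = 19.5 s.

t_p ≈ 19.5 s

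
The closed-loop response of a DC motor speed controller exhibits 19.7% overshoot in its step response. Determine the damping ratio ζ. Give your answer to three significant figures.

From %OS = 100·exp(−πζ/√(1−ζ²)), invert to get ζ = −ln(OS)/√(π² + ln²(OS)) with OS = 0.197.
−ln 0.197 = 1.625, so ζ = 1.625/√(π² + 2.639) = 0.459.

ζ ≈ 0.459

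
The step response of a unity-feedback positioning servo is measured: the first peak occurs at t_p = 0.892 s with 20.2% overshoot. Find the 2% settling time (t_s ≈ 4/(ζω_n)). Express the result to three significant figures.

t_s ≈ 2.23 s

ζ from %OS: ζ = |ln 0.202|/√(π²+ln²0.202) = 0.454.
t_p = π/ω_d ⇒ ω_d = 3.52 rad/s; then ω_n = ω_d/√(1−ζ²) = 3.95 rad/s.
t_s ≈ 4/(ζω_n) = 4/(0.454·3.95) = 2.23 s.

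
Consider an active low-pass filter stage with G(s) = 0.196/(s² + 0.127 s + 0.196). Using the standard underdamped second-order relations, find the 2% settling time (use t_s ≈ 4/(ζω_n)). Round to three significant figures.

ω_n = √0.196 = 0.443 rad/s; ζ = 0.127/(2·0.443) = 0.143.
t_s ≈ 4/(ζω_n) = 4/(0.143·0.443) = 63.0 s.

t_s ≈ 63.0 s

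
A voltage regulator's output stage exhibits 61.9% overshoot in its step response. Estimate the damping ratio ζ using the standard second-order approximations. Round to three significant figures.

ζ ≈ 0.151

From %OS = 100·exp(−πζ/√(1−ζ²)), invert to get ζ = −ln(OS)/√(π² + ln²(OS)) with OS = 0.619.
−ln 0.619 = 0.4797, so ζ = 0.4797/√(π² + 0.2301) = 0.151.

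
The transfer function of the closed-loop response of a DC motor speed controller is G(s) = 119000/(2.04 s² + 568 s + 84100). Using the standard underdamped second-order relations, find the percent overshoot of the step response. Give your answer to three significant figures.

%OS ≈ 5.19%

Dividing through by 2.04: denominator becomes s² + 278.4 s + 41230.
So ω_n = √41230 = 203 rad/s and ζ = 278.4/(2·203) = 0.686.
%OS = 100·exp(−πζ/√(1−ζ²)) = 5.19%.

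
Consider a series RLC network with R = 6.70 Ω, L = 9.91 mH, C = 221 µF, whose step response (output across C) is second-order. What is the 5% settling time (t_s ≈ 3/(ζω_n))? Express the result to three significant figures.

For a series RLC circuit (capacitor voltage as output), ω_n = 1/√(LC) = 1/√(9.91 mH · 221 µF) = 676 rad/s.
ζ = (R/2)·√(C/L) = (6.70/2)·√(221 µF/9.91 mH) = 0.500.
t_s ≈ 3/(ζω_n) = 0.00887 s.

t_s ≈ 0.00887 s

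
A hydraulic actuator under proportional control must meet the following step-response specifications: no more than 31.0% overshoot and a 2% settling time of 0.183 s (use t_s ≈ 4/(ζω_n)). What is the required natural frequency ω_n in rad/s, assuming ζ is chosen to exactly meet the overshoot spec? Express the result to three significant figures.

From %OS = 100·exp(−πζ/√(1−ζ²)), invert to get ζ = −ln(OS)/√(π² + ln²(OS)) with OS = 0.310.
−ln 0.310 = 1.171, so ζ = 1.171/√(π² + 1.372) = 0.349.
From t_s ≈ 4/(ζω_n): ω_n = 4/(ζ·t_s) = 4/(0.349·0.183) = 62.6 rad/s.

ω_n ≈ 62.6 rad/s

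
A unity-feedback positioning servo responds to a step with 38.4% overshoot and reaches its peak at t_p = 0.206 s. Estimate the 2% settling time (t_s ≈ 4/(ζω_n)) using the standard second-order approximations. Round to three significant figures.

ζ from %OS: ζ = |ln 0.384|/√(π²+ln²0.384) = 0.291.
From t_p = π/ω_d, ω_d = π/0.206 = 15.3 rad/s, so ω_n = ω_d/√(1−ζ²) = 15.9 rad/s.
t_s ≈ 4/(ζω_n) = 4/(0.291·15.9) = 0.861 s.

t_s ≈ 0.861 s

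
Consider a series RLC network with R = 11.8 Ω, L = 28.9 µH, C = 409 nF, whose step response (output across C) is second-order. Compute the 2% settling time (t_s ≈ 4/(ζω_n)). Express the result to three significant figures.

For a series RLC circuit (capacitor voltage as output), ω_n = 1/√(LC) = 1/√(28.9 µH · 409 nF) = 291000 rad/s.
ζ = (R/2)·√(C/L) = (11.8/2)·√(409 nF/28.9 µH) = 0.702.
t_s ≈ 4/(ζω_n) = 0.0000196 s.

t_s ≈ 0.0000196 s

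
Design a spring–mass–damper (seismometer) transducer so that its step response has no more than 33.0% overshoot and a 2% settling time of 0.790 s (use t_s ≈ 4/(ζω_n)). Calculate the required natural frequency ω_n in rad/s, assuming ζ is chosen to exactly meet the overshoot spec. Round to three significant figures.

ω_n ≈ 15.2 rad/s

Inverting the overshoot relation: ζ = |ln 0.330|/√(π² + ln²0.330) = 0.333.
Then ω_n = 4/(ζ t_s) = 4/(0.333 × 0.790) = 15.2 rad/s.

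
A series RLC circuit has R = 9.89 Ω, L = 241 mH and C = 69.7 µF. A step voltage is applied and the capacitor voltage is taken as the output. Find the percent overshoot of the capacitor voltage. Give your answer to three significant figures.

For a series RLC circuit (capacitor voltage as output), ω_n = 1/√(LC) = 1/√(241 mH · 69.7 µF) = 244 rad/s.
ζ = (R/2)·√(C/L) = (9.89/2)·√(69.7 µF/241 mH) = 0.0841.
Overshoot: exp(−π·0.0841/√(1−0.0841²)) = 0.767, i.e. 76.7%.

%OS ≈ 76.7%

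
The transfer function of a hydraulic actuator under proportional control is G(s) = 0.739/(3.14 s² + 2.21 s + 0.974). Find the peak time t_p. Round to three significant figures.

Dividing through by 3.14: denominator becomes s² + 0.7038 s + 0.3102.
So ω_n = √0.3102 = 0.557 rad/s and ζ = 0.7038/(2·0.557) = 0.632.
ω_d = ω_n√(1−ζ²) = 0.432 rad/s. t_p = π/ω_d = 7.28 s.

t_p ≈ 7.28 s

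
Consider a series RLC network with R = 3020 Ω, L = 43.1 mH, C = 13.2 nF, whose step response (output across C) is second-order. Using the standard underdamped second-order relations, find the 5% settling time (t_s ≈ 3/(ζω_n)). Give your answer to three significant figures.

For a series RLC circuit (capacitor voltage as output), ω_n = 1/√(LC) = 1/√(43.1 mH · 13.2 nF) = 41900 rad/s.
ζ = (R/2)·√(C/L) = (3020/2)·√(13.2 nF/43.1 mH) = 0.836.
t_s ≈ 3/(ζω_n) = 0.0000856 s.

t_s ≈ 0.0000856 s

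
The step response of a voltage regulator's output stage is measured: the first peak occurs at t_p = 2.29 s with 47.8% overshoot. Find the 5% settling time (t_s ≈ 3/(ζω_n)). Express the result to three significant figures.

The overshoot fixes ζ = −ln(OS)/√(π²+ln²(OS)) = 0.229.
t_p = π/ω_d ⇒ ω_d = 1.37 rad/s; then ω_n = ω_d/√(1−ζ²) = 1.41 rad/s.
t_s ≈ 3/(ζω_n) = 3/(0.229·1.41) = 9.31 s.

t_s ≈ 9.31 s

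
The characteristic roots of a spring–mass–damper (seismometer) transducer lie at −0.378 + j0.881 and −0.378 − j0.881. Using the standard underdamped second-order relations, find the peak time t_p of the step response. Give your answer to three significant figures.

t_p ≈ 3.57 s

t_p = π/ω_d with ω_d = 0.881 (the imaginary part), so t_p = 3.57 s.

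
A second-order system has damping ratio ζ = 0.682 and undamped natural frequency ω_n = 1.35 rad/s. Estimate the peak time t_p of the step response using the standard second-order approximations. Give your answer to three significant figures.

t_p ≈ 3.18 s

The damped frequency is ω_d = ω_n√(1−ζ²) = 1.35·√(1−0.465) = 0.987 rad/s.
Peak time t_p = π/ω_d = π/0.987 = 3.18 s.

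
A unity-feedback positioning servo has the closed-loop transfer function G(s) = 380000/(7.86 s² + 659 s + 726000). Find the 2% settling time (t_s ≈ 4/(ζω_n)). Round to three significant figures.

t_s ≈ 0.0954 s

Dividing through by 7.86: denominator becomes s² + 83.84 s + 92370.
So ω_n = √92370 = 304 rad/s and ζ = 83.84/(2·304) = 0.138.
t_s ≈ 4/(ζω_n) = 0.0954 s.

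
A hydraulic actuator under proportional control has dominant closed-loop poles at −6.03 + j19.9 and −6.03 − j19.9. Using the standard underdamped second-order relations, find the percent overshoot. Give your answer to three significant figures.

%OS ≈ 38.6%

|pole| = ω_n = √(6.03² + 19.9²) = 20.8 rad/s; ζ = cos θ = σ/ω_n = 0.290.
%OS = 100 e^{−πζ/√(1−ζ²)} with ζ = 0.290 gives 38.6%.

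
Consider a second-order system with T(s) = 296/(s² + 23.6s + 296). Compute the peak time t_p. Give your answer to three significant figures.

Comparing the denominator to s² + 2ζω_n s + ω_n²: ω_n = √296 = 17.2 rad/s, and 2ζω_n = 23.6 so ζ = 23.6/(2·17.2) = 0.686.
ω_d = ω_n√(1−ζ²) = 12.5 rad/s. Then t_p = π/ω_d = 0.251 s.

t_p ≈ 0.251 s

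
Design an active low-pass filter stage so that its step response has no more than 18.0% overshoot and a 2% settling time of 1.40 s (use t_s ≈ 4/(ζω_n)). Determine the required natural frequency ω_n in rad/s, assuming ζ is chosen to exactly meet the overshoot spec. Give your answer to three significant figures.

ζ = −ln(OS)/√(π² + (ln OS)²). With OS = 0.180, ln OS = −1.715 and ζ = 1.715/3.579 = 0.479.
Then ω_n = 4/(ζ t_s) = 4/(0.479 × 1.40) = 5.96 rad/s.

ω_n ≈ 5.96 rad/s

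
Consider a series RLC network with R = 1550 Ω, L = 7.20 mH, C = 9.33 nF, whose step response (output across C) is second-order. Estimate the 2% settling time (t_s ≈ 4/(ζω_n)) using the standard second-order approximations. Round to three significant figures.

For a series RLC circuit (capacitor voltage as output), ω_n = 1/√(LC) = 1/√(7.20 mH · 9.33 nF) = 122000 rad/s.
ζ = (R/2)·√(C/L) = (1550/2)·√(9.33 nF/7.20 mH) = 0.882.
t_s ≈ 4/(ζω_n) = 0.0000372 s.

t_s ≈ 0.0000372 s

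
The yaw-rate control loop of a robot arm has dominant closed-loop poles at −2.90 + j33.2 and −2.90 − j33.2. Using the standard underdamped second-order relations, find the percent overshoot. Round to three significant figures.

%OS ≈ 76.0%

The poles are at −σ ± jω_d with σ = 2.90 and ω_d = 33.2, so ω_n = √(σ²+ω_d²) = 33.3 rad/s and ζ = σ/ω_n = 0.0870.
Overshoot: exp(−π·0.0870/√(1−0.0870²)) = 0.760, i.e. 76.0%.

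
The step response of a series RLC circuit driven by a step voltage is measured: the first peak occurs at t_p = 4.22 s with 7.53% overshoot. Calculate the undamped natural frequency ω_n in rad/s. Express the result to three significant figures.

ω_n ≈ 0.964 rad/s

The overshoot fixes ζ = −ln(OS)/√(π²+ln²(OS)) = 0.636.
t_p = π/ω_d ⇒ ω_d = 0.744 rad/s; then ω_n = ω_d/√(1−ζ²) = 0.964 rad/s.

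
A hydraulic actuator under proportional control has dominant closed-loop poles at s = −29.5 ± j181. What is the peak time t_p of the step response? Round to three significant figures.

t_p = π/ω_d with ω_d = 181 (the imaginary part), so t_p = 0.0174 s.

t_p ≈ 0.0174 s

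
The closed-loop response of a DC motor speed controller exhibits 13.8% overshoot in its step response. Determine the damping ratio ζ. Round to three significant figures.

Inverting the overshoot relation: ζ = |ln 0.138|/√(π² + ln²0.138) = 0.533.

ζ ≈ 0.533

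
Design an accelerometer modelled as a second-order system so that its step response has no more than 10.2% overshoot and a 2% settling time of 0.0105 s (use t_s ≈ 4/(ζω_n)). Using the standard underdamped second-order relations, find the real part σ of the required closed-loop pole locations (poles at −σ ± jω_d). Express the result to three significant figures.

σ ≈ 381

The settling-time spec alone fixes σ = ζω_n = 4/t_s = 4/0.0105 = 381.
(Overshoot then fixes ζ = 0.588 and hence ω_d = σ·√(1−ζ²)/ζ = 524 rad/s.)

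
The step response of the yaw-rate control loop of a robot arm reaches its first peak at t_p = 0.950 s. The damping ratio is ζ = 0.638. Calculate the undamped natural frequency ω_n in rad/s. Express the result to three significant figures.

Peak time t_p = π/ω_d, so ω_d = π/t_p = π/0.950 = 3.31 rad/s.
ω_n = ω_d/√(1−ζ²) = 3.31/√0.593 = 4.29 rad/s.

ω_n ≈ 4.29 rad/s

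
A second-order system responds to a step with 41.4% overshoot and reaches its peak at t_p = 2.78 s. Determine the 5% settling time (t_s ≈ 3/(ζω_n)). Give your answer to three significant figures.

From the overshoot, ζ = −ln(OS)/√(π²+ln²(OS)) = 0.270.
t_p = π/ω_d ⇒ ω_d = 1.13 rad/s; then ω_n = ω_d/√(1−ζ²) = 1.17 rad/s.
t_s ≈ 3/(ζω_n) = 3/(0.270·1.17) = 9.46 s.

t_s ≈ 9.46 s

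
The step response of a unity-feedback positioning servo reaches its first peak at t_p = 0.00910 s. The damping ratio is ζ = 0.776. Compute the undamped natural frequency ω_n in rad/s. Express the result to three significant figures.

Peak time t_p = π/ω_d, so ω_d = π/t_p = π/0.00910 = 345 rad/s.
ω_n = ω_d/√(1−ζ²) = 345/√0.398 = 547 rad/s.

ω_n ≈ 547 rad/s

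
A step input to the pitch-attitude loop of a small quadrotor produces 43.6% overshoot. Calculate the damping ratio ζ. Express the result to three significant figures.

ζ ≈ 0.255

From %OS = 100·exp(−πζ/√(1−ζ²)), invert to get ζ = −ln(OS)/√(π² + ln²(OS)) with OS = 0.436.
−ln 0.436 = 0.8301, so ζ = 0.8301/√(π² + 0.6891) = 0.255.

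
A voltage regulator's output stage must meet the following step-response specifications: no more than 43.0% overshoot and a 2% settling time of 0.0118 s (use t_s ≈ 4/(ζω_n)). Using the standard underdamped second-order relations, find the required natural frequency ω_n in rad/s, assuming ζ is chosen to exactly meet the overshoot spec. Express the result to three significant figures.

ζ = −ln(OS)/√(π² + (ln OS)²). With OS = 0.430, ln OS = −0.8440 and ζ = 0.8440/3.253 = 0.259.
From t_s ≈ 4/(ζω_n): ω_n = 4/(ζ·t_s) = 4/(0.259·0.0118) = 1310 rad/s.

ω_n ≈ 1310 rad/s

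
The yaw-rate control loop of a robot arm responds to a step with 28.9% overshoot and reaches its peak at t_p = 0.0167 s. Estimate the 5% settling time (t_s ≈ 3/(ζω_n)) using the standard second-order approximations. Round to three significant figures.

The overshoot fixes ζ = −ln(OS)/√(π²+ln²(OS)) = 0.367.
From t_p = π/ω_d, ω_d = π/0.0167 = 188 rad/s, so ω_n = ω_d/√(1−ζ²) = 202 rad/s.
t_s ≈ 3/(ζω_n) = 3/(0.367·202) = 0.0404 s.

t_s ≈ 0.0404 s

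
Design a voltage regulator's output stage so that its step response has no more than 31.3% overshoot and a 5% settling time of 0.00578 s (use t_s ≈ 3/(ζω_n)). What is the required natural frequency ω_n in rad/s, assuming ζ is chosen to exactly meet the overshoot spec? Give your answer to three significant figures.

ζ = −ln(OS)/√(π² + (ln OS)²). With OS = 0.313, ln OS = −1.162 and ζ = 1.162/3.349 = 0.347.
From t_s ≈ 3/(ζω_n): ω_n = 3/(ζ·t_s) = 3/(0.347·0.00578) = 1500 rad/s.

ω_n ≈ 1500 rad/s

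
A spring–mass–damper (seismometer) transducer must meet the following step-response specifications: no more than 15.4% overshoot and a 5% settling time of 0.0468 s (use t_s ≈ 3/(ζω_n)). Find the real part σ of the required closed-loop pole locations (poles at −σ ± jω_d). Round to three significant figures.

σ ≈ 64.1

The settling-time spec alone fixes σ = ζω_n = 3/t_s = 3/0.0468 = 64.1.
(Overshoot then fixes ζ = 0.512 and hence ω_d = σ·√(1−ζ²)/ζ = 108 rad/s.)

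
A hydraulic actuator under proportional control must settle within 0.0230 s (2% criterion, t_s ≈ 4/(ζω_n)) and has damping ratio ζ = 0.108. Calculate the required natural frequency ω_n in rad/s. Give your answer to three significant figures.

Rearranging t_s ≈ 4/(ζω_n) gives ω_n = 4/(ζ·t_s) = 4/(0.108 × 0.0230) = 1610 rad/s.

ω_n ≈ 1610 rad/s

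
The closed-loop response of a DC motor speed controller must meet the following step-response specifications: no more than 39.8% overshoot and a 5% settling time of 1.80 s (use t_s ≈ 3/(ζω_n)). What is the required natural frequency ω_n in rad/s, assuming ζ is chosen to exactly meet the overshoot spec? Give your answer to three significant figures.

From %OS = 100·exp(−πζ/√(1−ζ²)), invert to get ζ = −ln(OS)/√(π² + ln²(OS)) with OS = 0.398.
−ln 0.398 = 0.9213, so ζ = 0.9213/√(π² + 0.8488) = 0.281.
From t_s ≈ 3/(ζω_n): ω_n = 3/(ζ·t_s) = 3/(0.281·1.80) = 5.92 rad/s.

ω_n ≈ 5.92 rad/s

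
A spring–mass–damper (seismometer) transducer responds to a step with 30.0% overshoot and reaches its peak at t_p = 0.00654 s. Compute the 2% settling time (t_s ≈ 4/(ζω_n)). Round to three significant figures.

From the overshoot, ζ = −ln(OS)/√(π²+ln²(OS)) = 0.358.
From t_p = π/ω_d, ω_d = π/0.00654 = 480 rad/s, so ω_n = ω_d/√(1−ζ²) = 514 rad/s.
t_s ≈ 4/(ζω_n) = 4/(0.358·514) = 0.0217 s.

t_s ≈ 0.0217 s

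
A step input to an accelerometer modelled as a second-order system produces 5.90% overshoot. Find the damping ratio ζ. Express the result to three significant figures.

From %OS = 100·exp(−πζ/√(1−ζ²)), invert to get ζ = −ln(OS)/√(π² + ln²(OS)) with OS = 0.0590.
−ln 0.0590 = 2.830, so ζ = 2.830/√(π² + 8.010) = 0.669.

ζ ≈ 0.669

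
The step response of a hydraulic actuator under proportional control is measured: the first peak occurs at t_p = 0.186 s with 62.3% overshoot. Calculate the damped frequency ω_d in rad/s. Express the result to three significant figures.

t_p = π/ω_d, so ω_d = π/0.186 = 16.9 rad/s.

ω_d ≈ 16.9 rad/s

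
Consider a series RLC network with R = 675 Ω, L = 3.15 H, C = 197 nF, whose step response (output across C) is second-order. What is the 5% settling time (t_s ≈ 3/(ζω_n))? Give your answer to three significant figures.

For a series RLC circuit (capacitor voltage as output), ω_n = 1/√(LC) = 1/√(3.15 H · 197 nF) = 1270 rad/s.
ζ = (R/2)·√(C/L) = (675/2)·√(197 nF/3.15 H) = 0.0844.
t_s ≈ 3/(ζω_n) = 0.0280 s.

t_s ≈ 0.0280 s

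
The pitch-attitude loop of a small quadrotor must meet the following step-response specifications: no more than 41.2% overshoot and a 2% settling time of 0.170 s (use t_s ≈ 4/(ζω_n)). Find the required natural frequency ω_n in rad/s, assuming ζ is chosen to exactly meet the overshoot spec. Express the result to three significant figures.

ζ = −ln(OS)/√(π² + (ln OS)²). With OS = 0.412, ln OS = −0.8867 and ζ = 0.8867/3.264 = 0.272.
Then ω_n = 4/(ζ t_s) = 4/(0.272 × 0.170) = 86.6 rad/s.

ω_n ≈ 86.6 rad/s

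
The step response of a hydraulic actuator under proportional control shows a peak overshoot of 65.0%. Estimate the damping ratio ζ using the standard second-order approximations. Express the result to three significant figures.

ζ ≈ 0.136

ζ = −ln(OS)/√(π² + (ln OS)²). With OS = 0.650, ln OS = −0.4308 and ζ = 0.4308/3.171 = 0.136.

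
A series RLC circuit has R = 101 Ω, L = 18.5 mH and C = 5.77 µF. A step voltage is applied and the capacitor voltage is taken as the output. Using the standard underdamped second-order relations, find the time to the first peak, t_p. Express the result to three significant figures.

For a series RLC circuit (capacitor voltage as output), ω_n = 1/√(LC) = 1/√(18.5 mH · 5.77 µF) = 3060 rad/s.
ζ = (R/2)·√(C/L) = (101/2)·√(5.77 µF/18.5 mH) = 0.892.
The damped frequency ω_d = ω_n√(1−ζ²) = 1380 rad/s. t_p = π/ω_d = 0.00227 s.

t_p ≈ 0.00227 s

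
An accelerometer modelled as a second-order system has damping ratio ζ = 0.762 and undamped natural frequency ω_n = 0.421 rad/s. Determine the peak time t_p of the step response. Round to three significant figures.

t_p ≈ 11.5 s

The damped frequency is ω_d = ω_n√(1−ζ²) = 0.421·√(1−0.581) = 0.273 rad/s.
Peak time t_p = π/ω_d = π/0.273 = 11.5 s.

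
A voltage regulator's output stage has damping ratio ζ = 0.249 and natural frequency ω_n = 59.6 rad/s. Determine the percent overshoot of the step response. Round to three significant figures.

%OS ≈ 44.6%

For an underdamped second-order system, %OS = 100·exp(−πζ/√(1−ζ²)).
πζ/√(1−ζ²) = π·0.249/√(1−0.0620) = 0.8077, so %OS = 100·e^(−0.8077) = 44.6%.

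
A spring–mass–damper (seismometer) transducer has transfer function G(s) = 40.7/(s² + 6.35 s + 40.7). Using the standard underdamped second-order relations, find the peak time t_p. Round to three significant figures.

t_p ≈ 0.568 s

ω_n = √40.7 = 6.38 rad/s; ζ = 6.35/(2·6.38) = 0.498.
The damped frequency ω_d = ω_n√(1−ζ²) = 5.53 rad/s. Then t_p = π/ω_d = 0.568 s.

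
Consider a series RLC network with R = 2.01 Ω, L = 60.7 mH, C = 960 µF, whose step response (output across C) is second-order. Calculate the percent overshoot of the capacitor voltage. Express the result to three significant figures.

For a series RLC circuit (capacitor voltage as output), ω_n = 1/√(LC) = 1/√(60.7 mH · 960 µF) = 131 rad/s.
ζ = (R/2)·√(C/L) = (2.01/2)·√(960 µF/60.7 mH) = 0.126.
Overshoot: exp(−π·0.126/√(1−0.126²)) = 0.670, i.e. 67.0%.

%OS ≈ 67.0%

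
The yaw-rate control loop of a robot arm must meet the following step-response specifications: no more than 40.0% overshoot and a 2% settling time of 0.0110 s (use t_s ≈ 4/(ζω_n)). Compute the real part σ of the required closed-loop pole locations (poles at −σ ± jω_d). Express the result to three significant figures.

σ ≈ 364

The settling-time spec alone fixes σ = ζω_n = 4/t_s = 4/0.0110 = 364.
(Overshoot then fixes ζ = 0.280 and hence ω_d = σ·√(1−ζ²)/ζ = 1250 rad/s.)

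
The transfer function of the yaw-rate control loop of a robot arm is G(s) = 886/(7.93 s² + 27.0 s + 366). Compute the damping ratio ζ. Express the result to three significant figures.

Dividing through by 7.93: denominator becomes s² + 3.405 s + 46.15.
So ω_n = √46.15 = 6.79 rad/s and ζ = 3.405/(2·6.79) = 0.251.

ζ ≈ 0.251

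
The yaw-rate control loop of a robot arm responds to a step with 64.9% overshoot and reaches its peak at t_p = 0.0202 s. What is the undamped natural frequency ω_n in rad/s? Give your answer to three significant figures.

ω_n ≈ 157 rad/s

ζ from %OS: ζ = |ln 0.649|/√(π²+ln²0.649) = 0.136.
From t_p = π/ω_d, ω_d = π/0.0202 = 156 rad/s, so ω_n = ω_d/√(1−ζ²) = 157 rad/s.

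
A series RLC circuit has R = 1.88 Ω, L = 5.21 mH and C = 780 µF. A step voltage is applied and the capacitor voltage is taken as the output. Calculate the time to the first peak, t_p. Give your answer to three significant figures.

t_p ≈ 0.00680 s

For a series RLC circuit (capacitor voltage as output), ω_n = 1/√(LC) = 1/√(5.21 mH · 780 µF) = 496 rad/s.
ζ = (R/2)·√(C/L) = (1.88/2)·√(780 µF/5.21 mH) = 0.364.
The damped frequency ω_d = ω_n√(1−ζ²) = 462 rad/s. t_p = π/ω_d = 0.00680 s.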